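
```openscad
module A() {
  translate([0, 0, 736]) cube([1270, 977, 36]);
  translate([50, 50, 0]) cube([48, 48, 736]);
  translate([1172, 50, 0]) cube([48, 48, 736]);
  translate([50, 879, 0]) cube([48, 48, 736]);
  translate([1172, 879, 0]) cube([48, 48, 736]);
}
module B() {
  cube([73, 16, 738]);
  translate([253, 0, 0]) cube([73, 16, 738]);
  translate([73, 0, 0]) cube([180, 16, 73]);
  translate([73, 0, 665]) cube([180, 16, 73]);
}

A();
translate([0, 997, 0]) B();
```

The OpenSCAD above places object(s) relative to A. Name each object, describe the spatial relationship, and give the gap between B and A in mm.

A is a table. B is a picture frame. The picture frame is on the floor beside the table on its +y side. The gap between the picture frame and the table is 20 mm.

The picture frame's nearest face is 20 mm from the table's +y face.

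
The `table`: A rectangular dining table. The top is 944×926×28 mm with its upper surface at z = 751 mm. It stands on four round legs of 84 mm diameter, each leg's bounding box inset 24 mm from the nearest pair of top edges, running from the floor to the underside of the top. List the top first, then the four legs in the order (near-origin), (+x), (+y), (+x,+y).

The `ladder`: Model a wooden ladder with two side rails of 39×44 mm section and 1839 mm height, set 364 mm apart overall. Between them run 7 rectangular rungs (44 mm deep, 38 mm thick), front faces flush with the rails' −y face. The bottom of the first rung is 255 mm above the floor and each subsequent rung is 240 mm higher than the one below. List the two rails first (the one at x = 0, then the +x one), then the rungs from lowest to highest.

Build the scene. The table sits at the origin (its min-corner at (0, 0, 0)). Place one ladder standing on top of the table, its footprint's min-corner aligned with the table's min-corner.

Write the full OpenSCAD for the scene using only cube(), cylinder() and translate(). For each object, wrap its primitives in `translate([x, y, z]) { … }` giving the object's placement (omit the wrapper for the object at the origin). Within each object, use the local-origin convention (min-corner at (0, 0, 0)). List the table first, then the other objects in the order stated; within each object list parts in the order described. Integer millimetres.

translate([0, 0, 723]) cube([944, 926, 28]);
translate([66, 66, 0]) cylinder(h = 723, r = 42);
translate([878, 66, 0]) cylinder(h = 723, r = 42);
translate([66, 860, 0]) cylinder(h = 723, r = 42);
translate([878, 860, 0]) cylinder(h = 723, r = 42);
translate([0, 0, 751]) {
  cube([39, 44, 1839]);
  translate([325, 0, 0]) cube([39, 44, 1839]);
  translate([39, 0, 255]) cube([286, 44, 38]);
  translate([39, 0, 495]) cube([286, 44, 38]);
  translate([39, 0, 735]) cube([286, 44, 38]);
  translate([39, 0, 975]) cube([286, 44, 38]);
  translate([39, 0, 1215]) cube([286, 44, 38]);
  translate([39, 0, 1455]) cube([286, 44, 38]);
  translate([39, 0, 1695]) cube([286, 44, 38]);
}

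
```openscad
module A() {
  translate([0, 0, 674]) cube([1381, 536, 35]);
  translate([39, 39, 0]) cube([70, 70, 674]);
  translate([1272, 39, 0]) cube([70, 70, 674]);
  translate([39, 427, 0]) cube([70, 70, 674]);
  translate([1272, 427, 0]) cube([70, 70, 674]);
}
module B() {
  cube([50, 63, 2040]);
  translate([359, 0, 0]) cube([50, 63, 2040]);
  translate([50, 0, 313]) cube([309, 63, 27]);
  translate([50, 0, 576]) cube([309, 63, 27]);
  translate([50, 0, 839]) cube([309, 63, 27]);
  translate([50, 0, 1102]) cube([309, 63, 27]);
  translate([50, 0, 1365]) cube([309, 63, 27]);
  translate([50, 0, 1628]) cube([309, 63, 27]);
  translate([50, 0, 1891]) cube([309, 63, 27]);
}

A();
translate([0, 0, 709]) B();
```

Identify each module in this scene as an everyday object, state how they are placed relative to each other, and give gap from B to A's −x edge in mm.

A is a table. B is a ladder. The ladder is on top of the table. The gap from the ladder to the table's −x edge is 0 mm.

The ladder's min-x is at 0; the table's min-x is 0; gap = 0 mm.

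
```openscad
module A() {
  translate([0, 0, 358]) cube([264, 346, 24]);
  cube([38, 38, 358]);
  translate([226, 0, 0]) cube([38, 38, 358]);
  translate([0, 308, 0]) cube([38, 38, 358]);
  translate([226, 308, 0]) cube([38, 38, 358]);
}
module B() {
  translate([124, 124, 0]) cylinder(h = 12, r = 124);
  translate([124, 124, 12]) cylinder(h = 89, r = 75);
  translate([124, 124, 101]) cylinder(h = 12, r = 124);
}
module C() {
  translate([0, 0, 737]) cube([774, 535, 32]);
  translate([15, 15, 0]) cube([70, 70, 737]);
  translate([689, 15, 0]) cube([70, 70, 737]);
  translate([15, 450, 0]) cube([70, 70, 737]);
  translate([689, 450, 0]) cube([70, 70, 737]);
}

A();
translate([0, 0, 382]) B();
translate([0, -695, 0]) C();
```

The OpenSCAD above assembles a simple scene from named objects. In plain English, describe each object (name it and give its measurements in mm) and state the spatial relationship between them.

A is a four-legged stool. The seat is 264×346 mm, 24 mm thick, top at z = 382 mm. It stands on four square legs, each 38×38 mm in cross-section, from z = 0 to the seat underside, each flush with a corner of the seat.

B is a spool: two coaxial disc flanges of radius 124 mm and thickness 12 mm, joined by a core cylinder of radius 75 mm and height 89 mm. The lower flange rests on z = 0 and the three cylinders share a vertical axis.

C is a rectangular dining table. The top is 774×535×32 mm with its upper surface at z = 769 mm. It stands on four 70×70 mm square legs, each inset 15 mm from the nearest pair of top edges, running from the floor to the underside of the top.

The spool is on top of the stool. The table is on the floor beside the stool on its −y side.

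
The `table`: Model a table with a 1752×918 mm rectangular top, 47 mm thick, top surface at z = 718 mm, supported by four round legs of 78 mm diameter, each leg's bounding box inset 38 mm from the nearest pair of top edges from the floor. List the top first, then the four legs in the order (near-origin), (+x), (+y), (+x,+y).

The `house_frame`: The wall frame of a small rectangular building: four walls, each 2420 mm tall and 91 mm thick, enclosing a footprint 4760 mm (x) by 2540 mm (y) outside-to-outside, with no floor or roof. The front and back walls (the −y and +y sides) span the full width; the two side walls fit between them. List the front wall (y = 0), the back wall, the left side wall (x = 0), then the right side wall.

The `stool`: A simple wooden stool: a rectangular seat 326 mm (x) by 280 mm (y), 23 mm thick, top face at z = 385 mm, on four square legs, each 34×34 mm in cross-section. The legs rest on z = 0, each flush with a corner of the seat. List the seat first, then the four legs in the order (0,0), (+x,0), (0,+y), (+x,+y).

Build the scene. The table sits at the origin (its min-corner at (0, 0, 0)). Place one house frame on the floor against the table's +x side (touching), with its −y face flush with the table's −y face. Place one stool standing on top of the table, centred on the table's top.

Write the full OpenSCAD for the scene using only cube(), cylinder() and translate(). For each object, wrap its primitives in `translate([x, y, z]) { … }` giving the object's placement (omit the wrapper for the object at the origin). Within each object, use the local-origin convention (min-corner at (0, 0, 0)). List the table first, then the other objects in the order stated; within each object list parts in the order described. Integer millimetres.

translate([0, 0, 671]) cube([1752, 918, 47]);
translate([77, 77, 0]) cylinder(h = 671, r = 39);
translate([1675, 77, 0]) cylinder(h = 671, r = 39);
translate([77, 841, 0]) cylinder(h = 671, r = 39);
translate([1675, 841, 0]) cylinder(h = 671, r = 39);
translate([1752, 0, 0]) {
  cube([4760, 91, 2420]);
  translate([0, 2449, 0]) cube([4760, 91, 2420]);
  translate([0, 91, 0]) cube([91, 2358, 2420]);
  translate([4669, 91, 0]) cube([91, 2358, 2420]);
}
translate([713, 319, 718]) {
  translate([0, 0, 362]) cube([326, 280, 23]);
  cube([34, 34, 362]);
  translate([292, 0, 0]) cube([34, 34, 362]);
  translate([0, 246, 0]) cube([34, 34, 362]);
  translate([292, 246, 0]) cube([34, 34, 362]);
}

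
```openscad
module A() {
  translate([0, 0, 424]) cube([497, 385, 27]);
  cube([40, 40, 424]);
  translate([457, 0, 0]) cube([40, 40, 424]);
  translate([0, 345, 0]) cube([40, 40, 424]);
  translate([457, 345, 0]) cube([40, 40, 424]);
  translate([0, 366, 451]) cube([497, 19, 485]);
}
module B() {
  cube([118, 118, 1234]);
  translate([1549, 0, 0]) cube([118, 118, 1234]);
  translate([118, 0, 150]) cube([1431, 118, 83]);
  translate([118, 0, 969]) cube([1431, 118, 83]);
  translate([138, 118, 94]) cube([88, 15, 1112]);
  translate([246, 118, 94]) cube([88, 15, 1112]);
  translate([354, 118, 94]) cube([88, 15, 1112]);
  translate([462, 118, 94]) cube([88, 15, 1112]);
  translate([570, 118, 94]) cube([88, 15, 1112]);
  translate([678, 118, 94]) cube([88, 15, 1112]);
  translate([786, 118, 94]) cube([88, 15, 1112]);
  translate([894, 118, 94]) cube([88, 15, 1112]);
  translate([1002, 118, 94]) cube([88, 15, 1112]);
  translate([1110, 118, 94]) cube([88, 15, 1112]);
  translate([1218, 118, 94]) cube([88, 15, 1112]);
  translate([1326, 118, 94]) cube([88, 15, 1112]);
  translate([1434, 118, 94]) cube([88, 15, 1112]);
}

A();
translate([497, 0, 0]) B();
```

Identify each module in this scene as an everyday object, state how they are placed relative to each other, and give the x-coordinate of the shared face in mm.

A is a chair. B is a fence section. The fence section is against the chair's +x side, with their −y faces flush. The x-coordinate of the shared face is 497 mm.

The chair's +x face and the fence section's −x face are both at x = 497 mm.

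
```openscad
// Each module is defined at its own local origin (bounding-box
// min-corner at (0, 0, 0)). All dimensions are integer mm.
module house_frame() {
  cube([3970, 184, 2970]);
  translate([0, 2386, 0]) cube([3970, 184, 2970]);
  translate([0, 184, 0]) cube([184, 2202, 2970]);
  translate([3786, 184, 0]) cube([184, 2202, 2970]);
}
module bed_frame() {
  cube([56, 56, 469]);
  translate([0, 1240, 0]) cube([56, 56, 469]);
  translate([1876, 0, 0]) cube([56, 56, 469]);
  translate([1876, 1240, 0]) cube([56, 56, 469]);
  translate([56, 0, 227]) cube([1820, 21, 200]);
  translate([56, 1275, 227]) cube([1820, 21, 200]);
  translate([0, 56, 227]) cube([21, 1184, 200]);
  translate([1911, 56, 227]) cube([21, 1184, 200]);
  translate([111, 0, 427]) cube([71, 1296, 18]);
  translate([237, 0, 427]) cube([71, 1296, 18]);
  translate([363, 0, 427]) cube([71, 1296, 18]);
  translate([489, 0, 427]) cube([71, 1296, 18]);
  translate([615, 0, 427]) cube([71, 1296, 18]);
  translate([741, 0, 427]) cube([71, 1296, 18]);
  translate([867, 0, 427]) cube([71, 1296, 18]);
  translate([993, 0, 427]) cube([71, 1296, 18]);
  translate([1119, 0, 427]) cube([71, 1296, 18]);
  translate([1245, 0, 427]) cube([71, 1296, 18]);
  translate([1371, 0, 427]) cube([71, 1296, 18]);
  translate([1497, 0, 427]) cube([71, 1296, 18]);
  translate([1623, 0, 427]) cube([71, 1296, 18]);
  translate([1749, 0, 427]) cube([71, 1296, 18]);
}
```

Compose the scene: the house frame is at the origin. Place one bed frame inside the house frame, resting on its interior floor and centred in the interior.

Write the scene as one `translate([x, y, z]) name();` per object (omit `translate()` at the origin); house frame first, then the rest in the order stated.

house_frame();
translate([1019, 637, 0]) bed_frame();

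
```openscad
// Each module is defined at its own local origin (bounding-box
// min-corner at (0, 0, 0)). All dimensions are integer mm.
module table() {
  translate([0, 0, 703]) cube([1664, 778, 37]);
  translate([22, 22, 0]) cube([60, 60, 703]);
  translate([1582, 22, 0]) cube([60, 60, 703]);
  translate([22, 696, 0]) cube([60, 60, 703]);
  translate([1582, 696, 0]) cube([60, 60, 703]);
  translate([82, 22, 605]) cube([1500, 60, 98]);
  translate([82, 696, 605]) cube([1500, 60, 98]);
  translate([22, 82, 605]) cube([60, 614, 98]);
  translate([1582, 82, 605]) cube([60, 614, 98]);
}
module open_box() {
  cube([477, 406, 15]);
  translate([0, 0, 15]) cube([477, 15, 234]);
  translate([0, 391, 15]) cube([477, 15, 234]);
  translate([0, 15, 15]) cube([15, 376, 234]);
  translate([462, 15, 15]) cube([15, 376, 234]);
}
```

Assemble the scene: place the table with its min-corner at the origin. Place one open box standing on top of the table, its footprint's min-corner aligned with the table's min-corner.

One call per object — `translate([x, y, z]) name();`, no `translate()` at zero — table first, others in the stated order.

table();
translate([0, 0, 740]) open_box();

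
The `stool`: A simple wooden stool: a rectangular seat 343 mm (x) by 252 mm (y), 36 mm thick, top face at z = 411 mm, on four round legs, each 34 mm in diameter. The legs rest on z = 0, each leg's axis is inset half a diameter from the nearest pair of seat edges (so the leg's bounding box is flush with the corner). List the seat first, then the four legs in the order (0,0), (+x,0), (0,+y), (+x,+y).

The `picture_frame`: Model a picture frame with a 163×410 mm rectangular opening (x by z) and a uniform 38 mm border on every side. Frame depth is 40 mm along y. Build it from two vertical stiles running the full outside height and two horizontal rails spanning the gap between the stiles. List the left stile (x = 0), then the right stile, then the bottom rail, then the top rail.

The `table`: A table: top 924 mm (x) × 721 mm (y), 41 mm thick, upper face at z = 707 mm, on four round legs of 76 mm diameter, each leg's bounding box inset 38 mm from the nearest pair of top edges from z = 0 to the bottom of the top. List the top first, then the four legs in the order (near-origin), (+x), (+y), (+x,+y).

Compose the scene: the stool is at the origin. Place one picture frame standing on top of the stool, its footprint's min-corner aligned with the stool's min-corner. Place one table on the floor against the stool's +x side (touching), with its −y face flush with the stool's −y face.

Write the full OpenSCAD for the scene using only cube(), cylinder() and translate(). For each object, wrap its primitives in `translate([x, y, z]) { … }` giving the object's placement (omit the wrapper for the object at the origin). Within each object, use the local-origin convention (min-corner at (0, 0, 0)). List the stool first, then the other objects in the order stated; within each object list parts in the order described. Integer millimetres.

translate([0, 0, 375]) cube([343, 252, 36]);
translate([17, 17, 0]) cylinder(h = 375, r = 17);
translate([326, 17, 0]) cylinder(h = 375, r = 17);
translate([17, 235, 0]) cylinder(h = 375, r = 17);
translate([326, 235, 0]) cylinder(h = 375, r = 17);
translate([0, 0, 411]) {
  cube([38, 40, 486]);
  translate([201, 0, 0]) cube([38, 40, 486]);
  translate([38, 0, 0]) cube([163, 40, 38]);
  translate([38, 0, 448]) cube([163, 40, 38]);
}
translate([343, 0, 0]) {
  translate([0, 0, 666]) cube([924, 721, 41]);
  translate([76, 76, 0]) cylinder(h = 666, r = 38);
  translate([848, 76, 0]) cylinder(h = 666, r = 38);
  translate([76, 645, 0]) cylinder(h = 666, r = 38);
  translate([848, 645, 0]) cylinder(h = 666, r = 38);
}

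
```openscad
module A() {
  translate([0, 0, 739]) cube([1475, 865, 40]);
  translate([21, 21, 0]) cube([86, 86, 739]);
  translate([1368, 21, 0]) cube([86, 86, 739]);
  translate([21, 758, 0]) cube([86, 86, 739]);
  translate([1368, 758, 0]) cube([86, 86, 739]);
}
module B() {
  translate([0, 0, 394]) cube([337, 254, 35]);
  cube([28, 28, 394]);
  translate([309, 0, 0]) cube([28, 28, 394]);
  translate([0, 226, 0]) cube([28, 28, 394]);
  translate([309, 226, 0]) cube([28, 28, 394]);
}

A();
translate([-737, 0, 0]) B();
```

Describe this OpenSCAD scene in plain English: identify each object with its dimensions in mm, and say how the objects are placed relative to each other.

A is a table with a 1475×865 mm rectangular top, 40 mm thick, top surface at z = 779 mm, supported by four 86×86 mm square legs, each inset 21 mm from the nearest pair of top edges, running from the floor.

B is a four-legged stool. The seat is 337×254 mm, 35 mm thick, top at z = 429 mm. It stands on four square legs, each 28×28 mm in cross-section, from z = 0 to the seat underside, each flush with a corner of the seat.

The stool is on the floor beside the table on its −x side.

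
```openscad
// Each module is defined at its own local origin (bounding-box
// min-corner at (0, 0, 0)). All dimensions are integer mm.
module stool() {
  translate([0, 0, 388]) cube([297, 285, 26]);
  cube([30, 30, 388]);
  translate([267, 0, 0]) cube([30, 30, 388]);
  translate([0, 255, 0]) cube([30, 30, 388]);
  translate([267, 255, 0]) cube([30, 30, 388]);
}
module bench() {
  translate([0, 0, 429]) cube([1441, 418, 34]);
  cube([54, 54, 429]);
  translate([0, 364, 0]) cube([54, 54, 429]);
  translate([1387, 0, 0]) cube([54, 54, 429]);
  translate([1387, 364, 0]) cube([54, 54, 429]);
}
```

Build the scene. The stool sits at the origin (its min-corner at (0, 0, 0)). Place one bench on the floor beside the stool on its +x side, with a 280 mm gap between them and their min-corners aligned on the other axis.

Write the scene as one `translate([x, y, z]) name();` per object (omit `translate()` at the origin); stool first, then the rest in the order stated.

stool();
translate([577, 0, 0]) bench();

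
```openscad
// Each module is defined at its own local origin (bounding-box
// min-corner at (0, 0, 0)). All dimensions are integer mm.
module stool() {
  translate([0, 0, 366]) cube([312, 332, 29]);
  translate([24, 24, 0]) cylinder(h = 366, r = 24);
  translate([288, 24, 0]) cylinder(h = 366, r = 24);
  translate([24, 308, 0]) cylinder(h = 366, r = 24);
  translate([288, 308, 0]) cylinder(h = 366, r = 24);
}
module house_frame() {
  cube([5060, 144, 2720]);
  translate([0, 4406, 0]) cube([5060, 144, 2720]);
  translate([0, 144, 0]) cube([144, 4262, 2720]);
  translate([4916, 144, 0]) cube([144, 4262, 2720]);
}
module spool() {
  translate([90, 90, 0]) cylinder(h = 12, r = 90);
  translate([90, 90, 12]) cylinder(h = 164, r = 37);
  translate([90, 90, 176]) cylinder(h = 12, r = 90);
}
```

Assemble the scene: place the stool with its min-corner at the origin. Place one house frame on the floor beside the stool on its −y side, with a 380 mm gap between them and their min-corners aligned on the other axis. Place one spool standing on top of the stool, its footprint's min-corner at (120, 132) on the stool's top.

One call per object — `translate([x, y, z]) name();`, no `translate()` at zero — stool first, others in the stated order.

stool();
translate([0, -4930, 0]) house_frame();
translate([120, 132, 395]) spool();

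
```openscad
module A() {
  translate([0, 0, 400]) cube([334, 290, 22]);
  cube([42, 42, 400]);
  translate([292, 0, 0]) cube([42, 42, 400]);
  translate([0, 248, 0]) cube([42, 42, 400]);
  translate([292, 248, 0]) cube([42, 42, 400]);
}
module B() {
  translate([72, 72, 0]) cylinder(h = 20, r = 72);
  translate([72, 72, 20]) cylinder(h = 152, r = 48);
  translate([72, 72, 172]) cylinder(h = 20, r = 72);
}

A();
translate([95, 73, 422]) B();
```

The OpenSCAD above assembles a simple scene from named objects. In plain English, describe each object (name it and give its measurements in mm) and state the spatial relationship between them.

A is a four-legged stool. The seat is a 334×290×22 mm slab whose top surface is at z = 422 mm; four square legs, each 42×42 mm in cross-section, run from the floor (z = 0) to the underside of the seat, each flush with a corner of the seat.

B is a spool: two coaxial disc flanges of radius 72 mm and thickness 20 mm, joined by a core cylinder of radius 48 mm and height 152 mm. The lower flange rests on z = 0 and the three cylinders share a vertical axis.

The spool is on top of the stool, centred.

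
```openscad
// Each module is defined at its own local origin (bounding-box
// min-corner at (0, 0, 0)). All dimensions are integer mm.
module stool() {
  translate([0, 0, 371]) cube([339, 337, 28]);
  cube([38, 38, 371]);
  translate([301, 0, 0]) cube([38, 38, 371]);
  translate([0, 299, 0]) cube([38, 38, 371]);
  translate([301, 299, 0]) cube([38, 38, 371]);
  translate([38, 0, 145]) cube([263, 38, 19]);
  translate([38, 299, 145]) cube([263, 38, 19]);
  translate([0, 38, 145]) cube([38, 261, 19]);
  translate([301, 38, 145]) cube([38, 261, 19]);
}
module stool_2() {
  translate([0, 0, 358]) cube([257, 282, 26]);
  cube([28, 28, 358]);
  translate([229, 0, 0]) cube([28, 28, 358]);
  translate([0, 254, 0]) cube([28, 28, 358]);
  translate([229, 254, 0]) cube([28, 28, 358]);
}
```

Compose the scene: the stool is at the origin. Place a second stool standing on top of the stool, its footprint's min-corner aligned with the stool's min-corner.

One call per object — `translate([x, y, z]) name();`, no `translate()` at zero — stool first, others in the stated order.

stool();
translate([0, 0, 399]) stool_2();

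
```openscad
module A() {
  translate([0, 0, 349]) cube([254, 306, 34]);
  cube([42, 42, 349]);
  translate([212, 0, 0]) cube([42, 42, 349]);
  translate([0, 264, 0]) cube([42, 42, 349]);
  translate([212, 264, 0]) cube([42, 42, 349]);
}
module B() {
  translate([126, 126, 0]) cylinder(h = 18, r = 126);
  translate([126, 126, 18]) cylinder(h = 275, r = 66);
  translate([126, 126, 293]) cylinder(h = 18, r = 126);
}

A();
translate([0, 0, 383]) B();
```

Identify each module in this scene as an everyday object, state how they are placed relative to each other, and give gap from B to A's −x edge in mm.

The spool's min-x is at 0; the stool's min-x is 0; gap = 0 mm.

A is a stool. B is a spool. The spool is on top of the stool. The gap from the spool to the stool's −x edge is 0 mm.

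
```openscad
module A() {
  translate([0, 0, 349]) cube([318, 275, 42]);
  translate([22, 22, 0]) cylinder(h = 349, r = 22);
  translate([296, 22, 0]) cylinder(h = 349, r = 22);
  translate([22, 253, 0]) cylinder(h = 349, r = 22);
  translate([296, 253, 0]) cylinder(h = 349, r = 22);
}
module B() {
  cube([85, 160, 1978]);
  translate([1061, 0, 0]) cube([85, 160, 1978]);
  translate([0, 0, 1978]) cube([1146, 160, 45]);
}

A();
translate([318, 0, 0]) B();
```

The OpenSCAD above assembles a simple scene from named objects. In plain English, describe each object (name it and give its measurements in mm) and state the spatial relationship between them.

A is a four-legged stool. The seat is a 318×275×42 mm slab whose top surface is at z = 391 mm; four round legs, each 44 mm in diameter, run from the floor (z = 0) to the underside of the seat, each leg's axis is inset half a diameter from the nearest pair of seat edges (so the leg's bounding box is flush with the corner).

B is a rectangular door frame: two vertical jambs of 85×160 mm section, 1978 mm tall, with a clear opening 976 mm wide between their inner faces. A header 45 mm tall and 160 mm deep lies on top of the jambs and spans the full outside width.

The door frame is against the stool's +x side, with their −y faces flush.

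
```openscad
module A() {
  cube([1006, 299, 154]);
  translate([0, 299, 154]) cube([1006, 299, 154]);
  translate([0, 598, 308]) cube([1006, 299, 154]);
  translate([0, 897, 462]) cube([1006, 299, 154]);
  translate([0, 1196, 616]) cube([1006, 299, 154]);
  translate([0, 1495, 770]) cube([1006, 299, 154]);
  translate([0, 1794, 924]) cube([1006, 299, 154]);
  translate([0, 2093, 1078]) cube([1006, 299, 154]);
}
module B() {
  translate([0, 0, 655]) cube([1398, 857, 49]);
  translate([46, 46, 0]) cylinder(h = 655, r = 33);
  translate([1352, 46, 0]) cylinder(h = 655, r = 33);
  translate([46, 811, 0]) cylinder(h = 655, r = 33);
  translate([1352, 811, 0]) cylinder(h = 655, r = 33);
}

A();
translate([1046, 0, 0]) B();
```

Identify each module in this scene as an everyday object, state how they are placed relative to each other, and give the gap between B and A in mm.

The table's nearest face is 40 mm from the staircase's +x face.

A is a staircase. B is a table. The table is on the floor beside the staircase on its +x side. The gap between the table and the staircase is 40 mm.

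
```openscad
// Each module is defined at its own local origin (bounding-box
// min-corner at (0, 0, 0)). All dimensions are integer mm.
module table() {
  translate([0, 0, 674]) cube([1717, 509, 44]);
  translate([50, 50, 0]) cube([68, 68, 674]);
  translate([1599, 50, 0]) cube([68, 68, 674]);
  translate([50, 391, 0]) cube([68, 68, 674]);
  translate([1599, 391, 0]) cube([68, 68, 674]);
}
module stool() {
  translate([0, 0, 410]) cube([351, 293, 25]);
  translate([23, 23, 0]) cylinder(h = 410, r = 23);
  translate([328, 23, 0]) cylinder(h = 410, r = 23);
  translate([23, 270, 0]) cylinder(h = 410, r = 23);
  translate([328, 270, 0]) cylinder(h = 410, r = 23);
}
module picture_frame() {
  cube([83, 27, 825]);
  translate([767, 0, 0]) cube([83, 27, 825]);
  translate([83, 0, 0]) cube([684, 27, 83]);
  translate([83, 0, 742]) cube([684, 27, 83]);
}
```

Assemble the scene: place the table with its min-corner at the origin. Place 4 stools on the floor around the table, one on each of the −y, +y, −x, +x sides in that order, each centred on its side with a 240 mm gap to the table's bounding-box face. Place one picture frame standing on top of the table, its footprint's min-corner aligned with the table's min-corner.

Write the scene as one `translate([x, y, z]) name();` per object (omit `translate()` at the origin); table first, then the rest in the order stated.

table();
translate([683, -533, 0]) stool();
translate([683, 749, 0]) stool();
translate([-591, 108, 0]) stool();
translate([1957, 108, 0]) stool();
translate([0, 0, 718]) picture_frame();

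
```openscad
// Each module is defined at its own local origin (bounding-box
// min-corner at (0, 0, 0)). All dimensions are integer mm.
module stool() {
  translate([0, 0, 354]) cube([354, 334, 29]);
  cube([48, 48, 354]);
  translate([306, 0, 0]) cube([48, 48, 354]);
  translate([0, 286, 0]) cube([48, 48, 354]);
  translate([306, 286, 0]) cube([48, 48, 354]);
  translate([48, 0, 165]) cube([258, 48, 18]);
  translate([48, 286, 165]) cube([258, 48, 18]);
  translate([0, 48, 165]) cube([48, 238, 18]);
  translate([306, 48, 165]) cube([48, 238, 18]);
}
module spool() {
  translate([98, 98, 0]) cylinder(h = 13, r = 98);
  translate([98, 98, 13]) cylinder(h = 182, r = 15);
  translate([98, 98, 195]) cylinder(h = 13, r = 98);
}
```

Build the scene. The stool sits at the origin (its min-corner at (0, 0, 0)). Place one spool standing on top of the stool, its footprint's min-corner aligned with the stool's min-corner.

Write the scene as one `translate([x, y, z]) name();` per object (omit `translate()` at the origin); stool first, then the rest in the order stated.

stool();
translate([0, 0, 383]) spool();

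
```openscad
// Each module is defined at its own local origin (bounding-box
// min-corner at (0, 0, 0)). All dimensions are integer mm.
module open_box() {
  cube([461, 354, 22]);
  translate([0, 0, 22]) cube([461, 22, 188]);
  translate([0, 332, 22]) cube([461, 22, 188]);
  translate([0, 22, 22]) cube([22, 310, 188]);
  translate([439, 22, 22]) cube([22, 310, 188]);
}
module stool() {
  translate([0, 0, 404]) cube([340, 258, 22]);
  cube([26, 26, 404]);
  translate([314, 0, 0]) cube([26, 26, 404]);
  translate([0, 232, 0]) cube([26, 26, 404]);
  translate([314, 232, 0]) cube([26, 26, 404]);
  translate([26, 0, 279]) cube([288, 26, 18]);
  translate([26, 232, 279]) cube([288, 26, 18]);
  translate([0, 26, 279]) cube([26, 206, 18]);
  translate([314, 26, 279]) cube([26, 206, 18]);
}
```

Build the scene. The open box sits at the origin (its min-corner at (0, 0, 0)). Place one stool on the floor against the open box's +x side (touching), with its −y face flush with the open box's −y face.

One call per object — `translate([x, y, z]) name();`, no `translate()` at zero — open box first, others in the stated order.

open_box();
translate([461, 0, 0]) stool();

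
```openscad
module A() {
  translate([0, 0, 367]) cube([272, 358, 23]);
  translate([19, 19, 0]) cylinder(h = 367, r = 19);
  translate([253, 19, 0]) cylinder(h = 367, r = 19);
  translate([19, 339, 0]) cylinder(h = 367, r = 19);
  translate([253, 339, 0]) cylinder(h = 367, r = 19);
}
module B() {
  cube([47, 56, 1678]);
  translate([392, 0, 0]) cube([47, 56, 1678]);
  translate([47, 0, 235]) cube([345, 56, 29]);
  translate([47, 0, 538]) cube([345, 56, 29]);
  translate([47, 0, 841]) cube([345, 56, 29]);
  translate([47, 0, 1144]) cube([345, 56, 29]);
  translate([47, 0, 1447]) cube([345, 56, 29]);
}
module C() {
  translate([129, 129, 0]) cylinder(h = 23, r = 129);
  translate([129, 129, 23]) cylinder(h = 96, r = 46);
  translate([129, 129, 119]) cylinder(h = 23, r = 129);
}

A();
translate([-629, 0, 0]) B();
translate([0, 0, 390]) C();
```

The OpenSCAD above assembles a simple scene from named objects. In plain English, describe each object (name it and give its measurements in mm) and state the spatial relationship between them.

A is a four-legged stool. The seat is 272×358 mm, 23 mm thick, top at z = 390 mm. It stands on four round legs, each 38 mm in diameter, from z = 0 to the seat underside, each leg's axis is inset half a diameter from the nearest pair of seat edges (so the leg's bounding box is flush with the corner).

B is a wooden ladder with two side rails of 47×56 mm section and 1678 mm height, set 439 mm apart overall. Between them run 5 rectangular rungs (56 mm deep, 29 mm thick), front faces flush with the rails' −y face. The bottom of the first rung is 235 mm above the floor and each subsequent rung is 303 mm higher than the one below.

C is a spool: two coaxial disc flanges of radius 129 mm and thickness 23 mm, joined by a core cylinder of radius 46 mm and height 96 mm. The lower flange rests on z = 0 and the three cylinders share a vertical axis.

The ladder is on the floor beside the stool on its −x side. The spool is on top of the stool.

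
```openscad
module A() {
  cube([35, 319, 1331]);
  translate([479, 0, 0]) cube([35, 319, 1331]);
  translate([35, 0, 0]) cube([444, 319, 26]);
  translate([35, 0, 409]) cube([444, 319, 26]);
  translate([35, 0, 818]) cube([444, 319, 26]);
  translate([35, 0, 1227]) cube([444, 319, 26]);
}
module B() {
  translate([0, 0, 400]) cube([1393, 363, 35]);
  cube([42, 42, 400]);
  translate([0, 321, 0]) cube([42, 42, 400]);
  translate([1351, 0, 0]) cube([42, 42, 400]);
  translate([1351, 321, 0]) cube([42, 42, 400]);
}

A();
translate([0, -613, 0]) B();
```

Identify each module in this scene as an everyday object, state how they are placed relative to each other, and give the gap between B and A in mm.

The bench's nearest face is 250 mm from the bookshelf's −y face.

A is a bookshelf. B is a bench. The bench is on the floor beside the bookshelf on its −y side. The gap between the bench and the bookshelf is 250 mm.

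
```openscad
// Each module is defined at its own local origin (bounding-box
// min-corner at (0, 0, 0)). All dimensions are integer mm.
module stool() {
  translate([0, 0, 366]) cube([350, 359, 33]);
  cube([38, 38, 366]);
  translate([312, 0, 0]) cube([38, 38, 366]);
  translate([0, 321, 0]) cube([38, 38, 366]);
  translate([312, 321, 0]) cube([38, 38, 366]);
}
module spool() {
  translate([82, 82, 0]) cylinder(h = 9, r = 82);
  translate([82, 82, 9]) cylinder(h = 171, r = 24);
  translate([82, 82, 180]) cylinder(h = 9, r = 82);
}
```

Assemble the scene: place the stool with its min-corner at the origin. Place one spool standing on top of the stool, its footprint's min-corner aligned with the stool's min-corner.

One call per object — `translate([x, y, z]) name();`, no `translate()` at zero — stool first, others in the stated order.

stool();
translate([0, 0, 399]) spool();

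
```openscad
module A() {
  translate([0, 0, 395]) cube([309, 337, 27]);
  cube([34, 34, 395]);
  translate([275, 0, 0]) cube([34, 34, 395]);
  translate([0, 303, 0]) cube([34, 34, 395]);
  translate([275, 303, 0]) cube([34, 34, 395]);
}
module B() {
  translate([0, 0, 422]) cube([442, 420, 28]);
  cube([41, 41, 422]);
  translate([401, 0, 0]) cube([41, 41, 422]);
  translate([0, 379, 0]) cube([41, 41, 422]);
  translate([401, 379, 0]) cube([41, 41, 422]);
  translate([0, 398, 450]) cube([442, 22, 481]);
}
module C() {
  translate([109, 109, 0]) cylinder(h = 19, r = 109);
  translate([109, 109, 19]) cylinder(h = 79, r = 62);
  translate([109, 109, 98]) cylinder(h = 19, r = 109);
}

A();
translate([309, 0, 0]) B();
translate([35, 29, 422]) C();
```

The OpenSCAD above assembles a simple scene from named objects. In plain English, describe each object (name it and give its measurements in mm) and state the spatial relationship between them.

A is a four-legged stool. The seat is 309×337 mm, 27 mm thick, top at z = 422 mm. It stands on four square legs, each 34×34 mm in cross-section, from z = 0 to the seat underside, each flush with a corner of the seat.

B is a chair. The seat is a 442×420×28 mm slab with its top at z = 450 mm, on four 41×41 mm corner legs (flush with the seat edges, standing on z = 0). A flat backrest 22 mm thick, 481 mm tall, spans the full seat width and rises from the seat top along its +y edge, rear face flush with the rear of the seat.

C is a spool: two coaxial disc flanges of radius 109 mm and thickness 19 mm, joined by a core cylinder of radius 62 mm and height 79 mm. The lower flange rests on z = 0 and the three cylinders share a vertical axis.

The chair is against the stool's +x side, with their −y faces flush. The spool is on top of the stool.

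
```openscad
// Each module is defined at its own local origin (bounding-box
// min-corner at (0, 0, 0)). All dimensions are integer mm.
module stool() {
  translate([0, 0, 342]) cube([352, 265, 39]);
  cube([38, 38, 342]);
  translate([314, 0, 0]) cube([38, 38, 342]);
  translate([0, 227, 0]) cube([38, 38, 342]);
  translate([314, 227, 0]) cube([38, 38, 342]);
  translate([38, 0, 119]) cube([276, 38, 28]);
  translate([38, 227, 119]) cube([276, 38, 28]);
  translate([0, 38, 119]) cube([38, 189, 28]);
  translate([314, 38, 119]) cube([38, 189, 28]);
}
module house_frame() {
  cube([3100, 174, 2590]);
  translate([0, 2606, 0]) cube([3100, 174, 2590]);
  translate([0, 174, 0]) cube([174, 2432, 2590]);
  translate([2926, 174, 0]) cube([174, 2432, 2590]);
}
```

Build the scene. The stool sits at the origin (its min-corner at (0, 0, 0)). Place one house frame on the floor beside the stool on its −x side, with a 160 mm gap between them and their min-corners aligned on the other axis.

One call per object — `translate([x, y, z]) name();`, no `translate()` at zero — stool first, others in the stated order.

stool();
translate([-3260, 0, 0]) house_frame();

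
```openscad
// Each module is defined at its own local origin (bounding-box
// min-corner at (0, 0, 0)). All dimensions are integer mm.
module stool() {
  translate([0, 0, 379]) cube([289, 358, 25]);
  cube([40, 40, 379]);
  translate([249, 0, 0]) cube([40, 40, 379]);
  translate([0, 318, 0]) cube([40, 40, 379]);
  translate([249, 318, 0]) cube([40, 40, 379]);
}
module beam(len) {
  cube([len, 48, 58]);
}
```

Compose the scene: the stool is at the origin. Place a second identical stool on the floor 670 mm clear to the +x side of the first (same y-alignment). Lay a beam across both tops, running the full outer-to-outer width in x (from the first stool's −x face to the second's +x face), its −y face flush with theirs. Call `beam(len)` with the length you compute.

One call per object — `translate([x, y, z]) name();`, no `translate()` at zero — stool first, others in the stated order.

stool();
translate([959, 0, 0]) stool();
translate([0, 0, 404]) beam(1248);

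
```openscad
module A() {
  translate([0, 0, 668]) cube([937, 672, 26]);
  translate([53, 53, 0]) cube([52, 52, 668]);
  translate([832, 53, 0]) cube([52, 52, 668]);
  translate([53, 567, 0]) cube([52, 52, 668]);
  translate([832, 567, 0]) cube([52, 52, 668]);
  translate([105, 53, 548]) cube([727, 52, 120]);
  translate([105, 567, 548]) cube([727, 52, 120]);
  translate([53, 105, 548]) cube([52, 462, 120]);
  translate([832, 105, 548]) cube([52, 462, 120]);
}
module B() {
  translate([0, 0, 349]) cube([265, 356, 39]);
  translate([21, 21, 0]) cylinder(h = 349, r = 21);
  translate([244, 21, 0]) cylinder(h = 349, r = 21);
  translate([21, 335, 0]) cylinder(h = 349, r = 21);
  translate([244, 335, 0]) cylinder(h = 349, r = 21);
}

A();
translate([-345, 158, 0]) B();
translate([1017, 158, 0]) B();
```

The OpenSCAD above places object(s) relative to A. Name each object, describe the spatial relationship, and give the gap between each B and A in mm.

A is a table. B is a stool. Two stools sit around the table at the −x, +x sides. The gap between each stool and the table is 80 mm.

Each stool's nearest face is 80 mm from the table's bounding box.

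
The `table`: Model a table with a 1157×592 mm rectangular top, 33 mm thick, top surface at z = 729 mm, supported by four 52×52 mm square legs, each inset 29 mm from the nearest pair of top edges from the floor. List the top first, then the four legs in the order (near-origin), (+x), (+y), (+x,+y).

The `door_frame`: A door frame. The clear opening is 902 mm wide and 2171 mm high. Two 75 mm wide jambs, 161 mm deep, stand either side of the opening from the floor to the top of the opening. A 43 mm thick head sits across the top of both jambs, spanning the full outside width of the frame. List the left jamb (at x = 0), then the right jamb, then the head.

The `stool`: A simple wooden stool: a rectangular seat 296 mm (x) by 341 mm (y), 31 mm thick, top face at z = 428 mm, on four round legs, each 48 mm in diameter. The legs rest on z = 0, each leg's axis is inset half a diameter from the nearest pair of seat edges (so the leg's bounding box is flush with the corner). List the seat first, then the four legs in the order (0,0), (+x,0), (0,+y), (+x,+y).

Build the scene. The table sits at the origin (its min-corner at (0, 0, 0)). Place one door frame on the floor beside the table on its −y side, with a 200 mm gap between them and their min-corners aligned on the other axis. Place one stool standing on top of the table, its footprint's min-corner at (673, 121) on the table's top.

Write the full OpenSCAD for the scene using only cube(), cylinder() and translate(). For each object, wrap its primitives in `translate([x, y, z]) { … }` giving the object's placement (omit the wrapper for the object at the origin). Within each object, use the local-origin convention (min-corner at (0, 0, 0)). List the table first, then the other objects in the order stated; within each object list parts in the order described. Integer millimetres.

translate([0, 0, 696]) cube([1157, 592, 33]);
translate([29, 29, 0]) cube([52, 52, 696]);
translate([1076, 29, 0]) cube([52, 52, 696]);
translate([29, 511, 0]) cube([52, 52, 696]);
translate([1076, 511, 0]) cube([52, 52, 696]);
translate([0, -361, 0]) {
  cube([75, 161, 2171]);
  translate([977, 0, 0]) cube([75, 161, 2171]);
  translate([0, 0, 2171]) cube([1052, 161, 43]);
}
translate([673, 121, 729]) {
  translate([0, 0, 397]) cube([296, 341, 31]);
  translate([24, 24, 0]) cylinder(h = 397, r = 24);
  translate([272, 24, 0]) cylinder(h = 397, r = 24);
  translate([24, 317, 0]) cylinder(h = 397, r = 24);
  translate([272, 317, 0]) cylinder(h = 397, r = 24);
}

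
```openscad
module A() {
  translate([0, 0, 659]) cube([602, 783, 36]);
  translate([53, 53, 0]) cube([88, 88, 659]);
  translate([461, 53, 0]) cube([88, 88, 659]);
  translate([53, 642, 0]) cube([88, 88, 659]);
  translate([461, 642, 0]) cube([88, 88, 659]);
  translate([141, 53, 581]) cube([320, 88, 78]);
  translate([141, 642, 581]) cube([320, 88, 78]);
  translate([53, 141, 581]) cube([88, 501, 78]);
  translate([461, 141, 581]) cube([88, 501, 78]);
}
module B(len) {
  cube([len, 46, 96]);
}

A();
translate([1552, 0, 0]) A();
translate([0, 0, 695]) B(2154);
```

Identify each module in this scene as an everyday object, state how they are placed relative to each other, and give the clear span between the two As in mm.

A is a table. B is a beam. A beam spans the tops of two tables. The clear span between the two tables is 950 mm.

Second table starts at x = 1552; first ends at x = 602; clear span = 1552 − 602 = 950 mm.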